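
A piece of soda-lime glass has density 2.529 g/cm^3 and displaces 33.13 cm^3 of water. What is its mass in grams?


Rearrange rho = m / V:
  m = rho * V
  m = 2.529 * 33.13 = 83.786 g

83.786 g


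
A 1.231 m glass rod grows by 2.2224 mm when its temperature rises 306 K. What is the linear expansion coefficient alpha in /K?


Rearrange dL = alpha * L0 * dT for alpha:
  alpha = dL / (L0 * dT)
  alpha = (2.2224 / 1000) / (1.231 * 306) = 0.0000059 /K = 5.9 x 10^-6 /K

5.9 x 10^-6 /K


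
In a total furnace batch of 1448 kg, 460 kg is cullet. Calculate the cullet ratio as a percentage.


Cullet ratio = (cullet mass / total batch mass) * 100
  Ratio = 460 / 1448 * 100 = 31.77%

31.77%


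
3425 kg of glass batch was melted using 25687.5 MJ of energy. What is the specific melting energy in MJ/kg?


Rearrange E = m * s for s:
  s = E / m
  s = 25687.5 / 3425 = 7.5 MJ/kg

7.5 MJ/kg


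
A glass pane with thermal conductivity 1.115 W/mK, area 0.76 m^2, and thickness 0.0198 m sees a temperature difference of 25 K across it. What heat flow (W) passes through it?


Fourier's law: Q = k * A * dT / t
  Q = 1.115 * 0.76 * 25 / 0.0198
  Q = 21.185 / 0.0198 = 1069.9 W

1069.9 W


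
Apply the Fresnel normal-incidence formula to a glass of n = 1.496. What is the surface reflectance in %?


Fresnel reflectance at normal incidence:
  R = ((n - 1)/(n + 1))^2
  (n - 1)/(n + 1) = (1.496 - 1)/(1.496 + 1) = 0.198718
  R = 0.198718^2 = 0.0394888
  R(%) = 0.0394888 * 100 = 3.949%

3.949%


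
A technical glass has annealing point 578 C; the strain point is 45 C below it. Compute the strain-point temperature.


Strain point = annealing point - difference:
  T_strain = 578 - 45 = 533 C

533 C


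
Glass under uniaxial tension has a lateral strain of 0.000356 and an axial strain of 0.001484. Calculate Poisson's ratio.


Poisson's ratio: nu = lateral strain / axial strain
  nu = 0.000356 / 0.001484 = 0.2399

0.2399


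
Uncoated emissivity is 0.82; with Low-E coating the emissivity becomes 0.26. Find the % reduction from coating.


Percentage reduction = (1 - coated/uncoated) * 100
  Ratio = 0.26 / 0.82 = 0.3171
  Reduction = (1 - 0.3171) * 100 = 68.3%

68.3%


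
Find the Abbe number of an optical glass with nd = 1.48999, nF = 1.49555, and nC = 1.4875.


Abbe number formula: Vd = (nd - 1) / (nF - nC)
  nd - 1 = 1.48999 - 1 = 0.48999
  nF - nC = 1.49555 - 1.4875 = 0.00805
  Vd = 0.48999 / 0.00805 = 60.87

60.87


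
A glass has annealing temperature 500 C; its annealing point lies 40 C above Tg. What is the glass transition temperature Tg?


Rearrange T_anneal = Tg + offset for Tg:
  Tg = T_anneal - offset = 500 - 40 = 460 C

460 C


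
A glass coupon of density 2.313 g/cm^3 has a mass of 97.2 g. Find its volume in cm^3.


Rearrange rho = m / V:
  V = m / rho
  V = 97.2 / 2.313 = 42.023 cm^3

42.023 cm^3


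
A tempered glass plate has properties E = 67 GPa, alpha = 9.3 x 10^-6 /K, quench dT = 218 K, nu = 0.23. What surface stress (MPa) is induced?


Tempering stress: sigma = E * alpha * dT / (1 - nu)
  E (MPa) = 67 * 1000 = 67000
  Numerator = 67000 * (9.3 x 10^-6) * 218 = 135.8358
  Denominator = 1 - 0.23 = 0.77
  sigma = 135.8358 / 0.77 = 176.4 MPa

176.4 MPa


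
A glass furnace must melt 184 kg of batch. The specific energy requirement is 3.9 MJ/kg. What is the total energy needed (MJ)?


Total energy = mass * specific energy
  E = 184 * 3.9 = 717.6 MJ

717.6 MJ


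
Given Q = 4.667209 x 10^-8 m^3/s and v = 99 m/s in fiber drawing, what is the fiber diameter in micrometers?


Cross-sectional area from continuity:
  A = Q / v = 4.667209 x 10^-8 / 99 = 4.714353 x 10^-10 m^2
Diameter from circular cross-section:
  d = sqrt(4A / pi) * 10^6 (m -> um)
  d = sqrt(4 * 4.714353 x 10^-10 / pi) * 10^6 = 24.5 um

24.5 um


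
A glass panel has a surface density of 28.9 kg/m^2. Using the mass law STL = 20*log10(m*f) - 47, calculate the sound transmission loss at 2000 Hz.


Mass law: STL = 20 * log10(m * f) - 47
  m * f = 28.9 * 2000 = 57800
  log10(57800) = 4.76193
  STL = 20 * 4.76193 - 47 = 95.2386 - 47 = 48.2 dB

48.2 dB


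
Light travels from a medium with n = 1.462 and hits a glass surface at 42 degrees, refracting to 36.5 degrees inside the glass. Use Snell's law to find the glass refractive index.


Apply Snell's law: n1 * sin(theta1) = n2 * sin(theta2)
  n2 = n1 * sin(theta1) / sin(theta2)
  sin(42) = 0.669131
  sin(36.5) = 0.594823
  n2 = 1.462 * 0.669131 / 0.594823 = 1.6446

1.6446


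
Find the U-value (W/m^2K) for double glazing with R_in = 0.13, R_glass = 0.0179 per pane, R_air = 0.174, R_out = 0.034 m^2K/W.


Total thermal resistance (series):
  R_total = R_in + R_glass + R_air + R_glass + R_out
  R_total = 0.13 + 0.0179 + 0.174 + 0.0179 + 0.034 = 0.3738 m^2K/W
U-value = 1 / R_total = 1 / 0.3738 = 2.675 W/m^2K

2.675 W/m^2K


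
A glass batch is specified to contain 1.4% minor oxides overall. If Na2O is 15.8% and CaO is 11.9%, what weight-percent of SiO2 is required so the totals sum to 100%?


Known pieces sum to 100%:
  SiO2 = 100 - (others + Na2O + CaO)
  SiO2 = 100 - (1.4 + 15.8 + 11.9) = 70.9%

70.9%


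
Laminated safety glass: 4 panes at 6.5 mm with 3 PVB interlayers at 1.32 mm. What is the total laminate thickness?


Total thickness = glass contribution + PVB contribution
  Glass: 4 * 6.5 = 26.0 mm
  PVB: 3 * 1.32 = 3.96 mm
  Total = 26.0 + 3.96 = 29.96 mm

29.96 mm


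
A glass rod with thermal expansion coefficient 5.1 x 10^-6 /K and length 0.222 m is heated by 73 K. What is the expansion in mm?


Thermal expansion formula: dL = alpha * L0 * dT
  dL = (5.1 x 10^-6) * 0.222 * 73 = 0.00008265 m
Convert to mm: 0.00008265 * 1000 = 0.0827 mm

0.0827 mm


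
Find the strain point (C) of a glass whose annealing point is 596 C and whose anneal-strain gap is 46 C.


Strain point = annealing point - difference:
  T_strain = 596 - 46 = 550 C

550 C


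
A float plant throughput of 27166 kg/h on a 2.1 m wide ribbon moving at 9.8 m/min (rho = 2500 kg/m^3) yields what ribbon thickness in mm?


Ribbon cross-section from mass balance:
  Volume rate = throughput / density = 27166 / 2500 = 10.8664 m^3/h
  thickness = volume rate / (speed * 60 * width), i.e.
  thickness = throughput / (60 * speed * width * density) * 1000
  thickness = 27166 / (60 * 9.8 * 2.1 * 2500) * 1000 = 8.8 mm

8.8 mm


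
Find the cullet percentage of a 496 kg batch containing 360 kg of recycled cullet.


Cullet ratio = (cullet mass / total batch mass) * 100
  Ratio = 360 / 496 * 100 = 72.58%

72.58%


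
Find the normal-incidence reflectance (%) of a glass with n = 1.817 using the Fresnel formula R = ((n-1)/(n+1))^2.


Fresnel reflectance at normal incidence:
  R = ((n - 1)/(n + 1))^2
  (n - 1)/(n + 1) = (1.817 - 1)/(1.817 + 1) = 0.290025
  R = 0.290025^2 = 0.0841145
  R(%) = 0.0841145 * 100 = 8.411%

8.411%


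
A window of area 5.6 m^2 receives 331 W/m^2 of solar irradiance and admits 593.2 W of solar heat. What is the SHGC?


Rearrange Q = Area * SHGC * Irradiance:
  SHGC = Q / (Area * Irradiance)
  SHGC = 593.2 / (5.6 * 331) = 0.32

0.32


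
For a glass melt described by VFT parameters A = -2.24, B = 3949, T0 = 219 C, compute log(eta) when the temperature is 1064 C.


VFT equation: log(eta) = A + B / (T - T0)
  T - T0 = 1064 - 219 = 845
  B / (T - T0) = 3949 / 845 = 4.673
  log(eta) = -2.24 + 4.673 = 2.433

2.433


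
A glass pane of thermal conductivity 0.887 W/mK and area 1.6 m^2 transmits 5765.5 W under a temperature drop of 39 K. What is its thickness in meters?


Fourier's law: t = k * A * dT / Q
  t = 0.887 * 1.6 * 39 / 5765.5
  t = 55.3488 / 5765.5 = 0.0096 m

0.0096 m


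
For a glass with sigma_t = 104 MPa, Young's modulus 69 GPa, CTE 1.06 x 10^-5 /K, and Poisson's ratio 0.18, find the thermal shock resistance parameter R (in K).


Thermal shock resistance: R = sigma * (1 - nu) / (E * alpha)
  Numerator = 104 * (1 - 0.18) = 85.28
  Denominator = 69 * 1000 * (1.06 x 10^-5) = 0.7314
  R = 85.28 / 0.7314 = 116.6 K

116.6 K


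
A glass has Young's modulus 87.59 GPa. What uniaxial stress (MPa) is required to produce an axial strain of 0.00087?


Rearrange E = sigma / epsilon:
  sigma = E * epsilon
  E (MPa) = 87.59 * 1000 = 87590
  sigma = 87590 * 0.00087 = 76.2 MPa

76.2 MPa


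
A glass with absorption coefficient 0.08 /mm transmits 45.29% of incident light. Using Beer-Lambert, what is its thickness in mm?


Rearrange T = exp(-alpha * thickness):
  thickness = -ln(T) / alpha
  T = 45.29/100 = 0.4529
  ln(T) = -0.79208
  -ln(T) = 0.79208
  thickness = 0.79208 / 0.08 = 9.9 mm

9.9 mm


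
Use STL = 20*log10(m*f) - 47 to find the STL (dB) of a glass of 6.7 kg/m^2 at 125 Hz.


Mass law: STL = 20 * log10(m * f) - 47
  m * f = 6.7 * 125 = 837.5
  log10(837.5) = 2.92298
  STL = 20 * 2.92298 - 47 = 58.4596 - 47 = 11.5 dB

11.5 dB


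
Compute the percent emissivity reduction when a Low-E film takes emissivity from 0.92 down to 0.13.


Percentage reduction = (1 - coated/uncoated) * 100
  Ratio = 0.13 / 0.92 = 0.1413
  Reduction = (1 - 0.1413) * 100 = 85.9%

85.9%


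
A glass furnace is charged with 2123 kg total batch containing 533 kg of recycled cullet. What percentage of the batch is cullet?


Cullet ratio = (cullet mass / total batch mass) * 100
  Ratio = 533 / 2123 * 100 = 25.11%

25.11%


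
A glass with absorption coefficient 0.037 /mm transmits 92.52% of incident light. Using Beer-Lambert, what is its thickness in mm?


Rearrange T = exp(-alpha * thickness):
  thickness = -ln(T) / alpha
  T = 92.52/100 = 0.9252
  ln(T) = -0.07775
  -ln(T) = 0.07775
  thickness = 0.07775 / 0.037 = 2.1 mm

2.1 mm


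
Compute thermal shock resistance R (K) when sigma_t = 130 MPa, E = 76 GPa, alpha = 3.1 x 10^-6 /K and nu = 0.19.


Thermal shock resistance: R = sigma * (1 - nu) / (E * alpha)
  Numerator = 130 * (1 - 0.19) = 105.3
  Denominator = 76 * 1000 * (3.1 x 10^-6) = 0.2356
  R = 105.3 / 0.2356 = 446.9 K

446.9 K


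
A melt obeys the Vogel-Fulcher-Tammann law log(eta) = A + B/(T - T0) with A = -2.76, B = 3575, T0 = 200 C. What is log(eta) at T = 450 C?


VFT equation: log(eta) = A + B / (T - T0)
  T - T0 = 450 - 200 = 250
  B / (T - T0) = 3575 / 250 = 14.3
  log(eta) = -2.76 + 14.3 = 11.54

11.54


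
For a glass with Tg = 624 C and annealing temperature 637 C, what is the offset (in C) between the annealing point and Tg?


Offset = T_anneal - Tg:
  offset = 637 - 624 = 13 C

13 C


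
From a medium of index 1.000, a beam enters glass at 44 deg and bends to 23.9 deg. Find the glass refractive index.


Apply Snell's law: n1 * sin(theta1) = n2 * sin(theta2)
  n2 = n1 * sin(theta1) / sin(theta2)
  sin(44) = 0.694658
  sin(23.9) = 0.405142
  n2 = 1.000 * 0.694658 / 0.405142 = 1.7146

1.7146


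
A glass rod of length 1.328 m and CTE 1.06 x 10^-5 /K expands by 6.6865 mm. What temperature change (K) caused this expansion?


Rearrange dL = alpha * L0 * dT for dT:
  dT = dL / (alpha * L0)
  dL (m) = 6.6865 / 1000 = 0.0066865
  dT = 0.0066865 / ((1.06 x 10^-5) * 1.328) = 475.0 K

475.0 K


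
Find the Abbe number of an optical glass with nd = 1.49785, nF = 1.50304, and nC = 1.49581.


Abbe number formula: Vd = (nd - 1) / (nF - nC)
  nd - 1 = 1.49785 - 1 = 0.49785
  nF - nC = 1.50304 - 1.49581 = 0.00723
  Vd = 0.49785 / 0.00723 = 68.86

68.86


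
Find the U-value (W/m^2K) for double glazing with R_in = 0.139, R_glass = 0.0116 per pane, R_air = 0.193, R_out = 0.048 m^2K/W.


Total thermal resistance (series):
  R_total = R_in + R_glass + R_air + R_glass + R_out
  R_total = 0.139 + 0.0116 + 0.193 + 0.0116 + 0.048 = 0.4032 m^2K/W
U-value = 1 / R_total = 1 / 0.4032 = 2.48 W/m^2K

2.48 W/m^2K


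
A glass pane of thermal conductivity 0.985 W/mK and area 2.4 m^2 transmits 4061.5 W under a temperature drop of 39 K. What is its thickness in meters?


Fourier's law: t = k * A * dT / Q
  t = 0.985 * 2.4 * 39 / 4061.5
  t = 92.196 / 4061.5 = 0.0227 m

0.0227 m


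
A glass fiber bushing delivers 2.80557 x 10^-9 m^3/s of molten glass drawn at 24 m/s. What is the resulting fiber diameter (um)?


Cross-sectional area from continuity:
  A = Q / v = 2.80557 x 10^-9 / 24 = 1.168987 x 10^-10 m^2
Diameter from circular cross-section:
  d = sqrt(4A / pi) * 10^6 (m -> um)
  d = sqrt(4 * 1.168987 x 10^-10 / pi) * 10^6 = 12.2 um

12.2 um


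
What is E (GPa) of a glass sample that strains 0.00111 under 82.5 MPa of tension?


Young's modulus: E = stress / strain
  E = 82.5 MPa / 0.00111 = 74324.32 MPa
Convert to GPa: 74324.32 / 1000 = 74.32 GPa

74.32 GPa


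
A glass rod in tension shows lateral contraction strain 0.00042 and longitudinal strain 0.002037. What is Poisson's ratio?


Poisson's ratio: nu = lateral strain / axial strain
  nu = 0.00042 / 0.002037 = 0.2062

0.2062


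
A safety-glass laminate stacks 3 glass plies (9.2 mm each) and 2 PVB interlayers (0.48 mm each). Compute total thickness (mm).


Total thickness = glass contribution + PVB contribution
  Glass: 3 * 9.2 = 27.6 mm
  PVB: 2 * 0.48 = 0.96 mm
  Total = 27.6 + 0.96 = 28.56 mm

28.56 mm


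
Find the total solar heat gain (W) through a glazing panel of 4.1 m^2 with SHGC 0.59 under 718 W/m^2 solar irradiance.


Solar heat gain: Q = Area * SHGC * Irradiance
  Q = 4.1 * 0.59 * 718 = 1736.8 W

1736.8 W


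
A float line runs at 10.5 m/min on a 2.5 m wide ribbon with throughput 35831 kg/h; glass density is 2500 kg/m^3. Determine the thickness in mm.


Ribbon cross-section from mass balance:
  Volume rate = throughput / density = 35831 / 2500 = 14.3324 m^3/h
  thickness = volume rate / (speed * 60 * width), i.e.
  thickness = throughput / (60 * speed * width * density) * 1000
  thickness = 35831 / (60 * 10.5 * 2.5 * 2500) * 1000 = 9.1 mm

9.1 mm


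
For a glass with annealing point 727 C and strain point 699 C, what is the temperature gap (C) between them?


Gap = T_anneal - T_strain:
  gap = 727 - 699 = 28 C

28 C


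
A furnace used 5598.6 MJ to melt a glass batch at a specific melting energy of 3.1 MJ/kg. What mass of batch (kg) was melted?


Rearrange E = m * s for m:
  m = E / s
  m = 5598.6 / 3.1 = 1806.0 kg

1806.0 kg


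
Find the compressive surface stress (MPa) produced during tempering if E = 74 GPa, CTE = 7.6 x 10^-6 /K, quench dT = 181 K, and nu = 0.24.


Tempering stress: sigma = E * alpha * dT / (1 - nu)
  E (MPa) = 74 * 1000 = 74000
  Numerator = 74000 * (7.6 x 10^-6) * 181 = 101.7944
  Denominator = 1 - 0.24 = 0.76
  sigma = 101.7944 / 0.76 = 133.9 MPa

133.9 MPa


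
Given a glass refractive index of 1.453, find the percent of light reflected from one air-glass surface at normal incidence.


Fresnel reflectance at normal incidence:
  R = ((n - 1)/(n + 1))^2
  (n - 1)/(n + 1) = (1.453 - 1)/(1.453 + 1) = 0.184672
  R = 0.184672^2 = 0.0341037
  R(%) = 0.0341037 * 100 = 3.41%

3.41%


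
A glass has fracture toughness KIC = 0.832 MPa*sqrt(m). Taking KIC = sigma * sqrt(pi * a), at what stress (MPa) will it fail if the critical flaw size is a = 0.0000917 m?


Rearrange KIC = sigma * sqrt(pi * a):
  sigma = KIC / sqrt(pi * a)
  sqrt(pi * 0.0000917) = 0.016973
  sigma = 0.832 / 0.016973 = 49.02 MPa

49.02 MPa


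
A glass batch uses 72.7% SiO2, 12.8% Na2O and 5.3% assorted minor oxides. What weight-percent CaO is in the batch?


Pieces sum to 100%:
  CaO = 100 - (SiO2 + Na2O + others)
  CaO = 100 - (72.7 + 12.8 + 5.3) = 9.2%

9.2%


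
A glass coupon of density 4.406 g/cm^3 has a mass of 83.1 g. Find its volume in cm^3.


Rearrange rho = m / V:
  V = m / rho
  V = 83.1 / 4.406 = 18.861 cm^3

18.861 cm^3


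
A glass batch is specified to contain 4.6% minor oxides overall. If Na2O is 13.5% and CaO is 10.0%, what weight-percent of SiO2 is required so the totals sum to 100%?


Known pieces sum to 100%:
  SiO2 = 100 - (others + Na2O + CaO)
  SiO2 = 100 - (4.6 + 13.5 + 10.0) = 71.9%

71.9%


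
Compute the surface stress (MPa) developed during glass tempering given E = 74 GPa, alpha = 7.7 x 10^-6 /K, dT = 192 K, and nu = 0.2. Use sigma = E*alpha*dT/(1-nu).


Tempering stress: sigma = E * alpha * dT / (1 - nu)
  E (MPa) = 74 * 1000 = 74000
  Numerator = 74000 * (7.7 x 10^-6) * 192 = 109.4016
  Denominator = 1 - 0.2 = 0.8
  sigma = 109.4016 / 0.8 = 136.8 MPa

136.8 MPa


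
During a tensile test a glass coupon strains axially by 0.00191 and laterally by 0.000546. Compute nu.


Poisson's ratio: nu = lateral strain / axial strain
  nu = 0.000546 / 0.00191 = 0.2859

0.2859


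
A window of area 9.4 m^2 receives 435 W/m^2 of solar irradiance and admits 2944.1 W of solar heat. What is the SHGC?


Rearrange Q = Area * SHGC * Irradiance:
  SHGC = Q / (Area * Irradiance)
  SHGC = 2944.1 / (9.4 * 435) = 0.72

0.72


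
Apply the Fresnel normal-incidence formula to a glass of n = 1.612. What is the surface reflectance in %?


Fresnel reflectance at normal incidence:
  R = ((n - 1)/(n + 1))^2
  (n - 1)/(n + 1) = (1.612 - 1)/(1.612 + 1) = 0.234303
  R = 0.234303^2 = 0.0548979
  R(%) = 0.0548979 * 100 = 5.49%

5.49%


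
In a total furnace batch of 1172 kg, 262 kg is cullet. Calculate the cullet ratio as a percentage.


Cullet ratio = (cullet mass / total batch mass) * 100
  Ratio = 262 / 1172 * 100 = 22.35%

22.35%


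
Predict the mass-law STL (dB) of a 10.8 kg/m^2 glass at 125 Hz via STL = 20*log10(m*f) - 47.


Mass law: STL = 20 * log10(m * f) - 47
  m * f = 10.8 * 125 = 1350
  log10(1350) = 3.13033
  STL = 20 * 3.13033 - 47 = 62.6066 - 47 = 15.6 dB

15.6 dB


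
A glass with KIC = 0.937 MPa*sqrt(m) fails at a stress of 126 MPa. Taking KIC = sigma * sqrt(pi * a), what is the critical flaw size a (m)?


Rearrange KIC = sigma * sqrt(pi * a):
  sqrt(pi * a) = KIC / sigma
  sqrt(pi * a) = 0.937 / 126 = 0.007437
  a = (KIC / sigma)^2 / pi
  a = 0.007437^2 / pi = 0.0000176 m

0.0000176 m


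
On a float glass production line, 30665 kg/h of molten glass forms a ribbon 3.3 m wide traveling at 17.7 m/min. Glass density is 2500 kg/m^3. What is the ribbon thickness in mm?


Ribbon cross-section from mass balance:
  Volume rate = throughput / density = 30665 / 2500 = 12.266 m^3/h
  thickness = volume rate / (speed * 60 * width), i.e.
  thickness = throughput / (60 * speed * width * density) * 1000
  thickness = 30665 / (60 * 17.7 * 3.3 * 2500) * 1000 = 3.5 mm

3.5 mm


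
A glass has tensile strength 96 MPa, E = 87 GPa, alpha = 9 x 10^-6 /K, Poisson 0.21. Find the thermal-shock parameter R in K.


Thermal shock resistance: R = sigma * (1 - nu) / (E * alpha)
  Numerator = 96 * (1 - 0.21) = 75.84
  Denominator = 87 * 1000 * (9 x 10^-6) = 0.783
  R = 75.84 / 0.783 = 96.9 K

96.9 K


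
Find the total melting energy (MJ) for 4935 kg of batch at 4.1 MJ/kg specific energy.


Total energy = mass * specific energy
  E = 4935 * 4.1 = 20233.5 MJ

20233.5 MJ


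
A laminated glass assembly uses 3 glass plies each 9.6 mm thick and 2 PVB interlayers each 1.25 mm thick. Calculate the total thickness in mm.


Total thickness = glass contribution + PVB contribution
  Glass: 3 * 9.6 = 28.8 mm
  PVB: 2 * 1.25 = 2.5 mm
  Total = 28.8 + 2.5 = 31.3 mm

31.3 mm


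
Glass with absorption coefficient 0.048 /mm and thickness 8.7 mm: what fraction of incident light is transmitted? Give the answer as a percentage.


Beer-Lambert law: T = exp(-alpha * thickness)
  exponent = -0.048 * 8.7 = -0.4176
  T = exp(-0.4176) = 0.6586
  Percentage = 0.6586 * 100 = 65.86%

65.86%


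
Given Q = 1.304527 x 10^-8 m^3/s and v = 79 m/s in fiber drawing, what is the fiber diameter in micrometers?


Cross-sectional area from continuity:
  A = Q / v = 1.304527 x 10^-8 / 79 = 1.6513 x 10^-10 m^2
Diameter from circular cross-section:
  d = sqrt(4A / pi) * 10^6 (m -> um)
  d = sqrt(4 * 1.6513 x 10^-10 / pi) * 10^6 = 14.5 um

14.5 um


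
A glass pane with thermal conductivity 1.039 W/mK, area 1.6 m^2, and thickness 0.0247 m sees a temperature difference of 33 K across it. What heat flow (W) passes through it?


Fourier's law: Q = k * A * dT / t
  Q = 1.039 * 1.6 * 33 / 0.0247
  Q = 54.8592 / 0.0247 = 2221 W

2221 W


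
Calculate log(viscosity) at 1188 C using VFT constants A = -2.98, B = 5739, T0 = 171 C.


VFT equation: log(eta) = A + B / (T - T0)
  T - T0 = 1188 - 171 = 1017
  B / (T - T0) = 5739 / 1017 = 5.643
  log(eta) = -2.98 + 5.643 = 2.663

2.663


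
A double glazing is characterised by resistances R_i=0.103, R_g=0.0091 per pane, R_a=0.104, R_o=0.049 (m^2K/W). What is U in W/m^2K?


Total thermal resistance (series):
  R_total = R_in + R_glass + R_air + R_glass + R_out
  R_total = 0.103 + 0.0091 + 0.104 + 0.0091 + 0.049 = 0.2742 m^2K/W
U-value = 1 / R_total = 1 / 0.2742 = 3.647 W/m^2K

3.647 W/m^2K


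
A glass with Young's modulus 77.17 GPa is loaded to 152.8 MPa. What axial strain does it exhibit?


Rearrange E = sigma / epsilon:
  epsilon = sigma / E
  E (MPa) = 77.17 * 1000 = 77170
  epsilon = 152.8 / 77170 = 0.00198

0.00198


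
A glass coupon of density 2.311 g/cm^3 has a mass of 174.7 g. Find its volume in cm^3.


Rearrange rho = m / V:
  V = m / rho
  V = 174.7 / 2.311 = 75.595 cm^3

75.595 cm^3


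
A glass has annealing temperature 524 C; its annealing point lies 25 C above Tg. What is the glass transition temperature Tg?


Rearrange T_anneal = Tg + offset for Tg:
  Tg = T_anneal - offset = 524 - 25 = 499 C

499 C


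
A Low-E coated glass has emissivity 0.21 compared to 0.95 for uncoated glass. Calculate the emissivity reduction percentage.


Percentage reduction = (1 - coated/uncoated) * 100
  Ratio = 0.21 / 0.95 = 0.2211
  Reduction = (1 - 0.2211) * 100 = 77.9%

77.9%


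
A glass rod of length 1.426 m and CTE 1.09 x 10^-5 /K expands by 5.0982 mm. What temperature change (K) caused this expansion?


Rearrange dL = alpha * L0 * dT for dT:
  dT = dL / (alpha * L0)
  dL (m) = 5.0982 / 1000 = 0.0050982
  dT = 0.0050982 / ((1.09 x 10^-5) * 1.426) = 328.0 K

328.0 K


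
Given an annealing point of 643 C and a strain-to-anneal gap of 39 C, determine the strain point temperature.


Strain point = annealing point - difference:
  T_strain = 643 - 39 = 604 C

604 C


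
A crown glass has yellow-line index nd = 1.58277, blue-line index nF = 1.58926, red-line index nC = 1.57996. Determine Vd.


Abbe number formula: Vd = (nd - 1) / (nF - nC)
  nd - 1 = 1.58277 - 1 = 0.58277
  nF - nC = 1.58926 - 1.57996 = 0.0093
  Vd = 0.58277 / 0.0093 = 62.66

62.66


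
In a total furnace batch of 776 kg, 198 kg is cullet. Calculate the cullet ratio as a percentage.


Cullet ratio = (cullet mass / total batch mass) * 100
  Ratio = 198 / 776 * 100 = 25.52%

25.52%


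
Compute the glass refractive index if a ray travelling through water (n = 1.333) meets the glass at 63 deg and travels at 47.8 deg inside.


Apply Snell's law: n1 * sin(theta1) = n2 * sin(theta2)
  n2 = n1 * sin(theta1) / sin(theta2)
  sin(63) = 0.891007
  sin(47.8) = 0.740805
  n2 = 1.333 * 0.891007 / 0.740805 = 1.6033

1.6033


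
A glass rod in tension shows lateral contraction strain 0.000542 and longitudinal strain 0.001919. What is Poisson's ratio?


Poisson's ratio: nu = lateral strain / axial strain
  nu = 0.000542 / 0.001919 = 0.2824

0.2824


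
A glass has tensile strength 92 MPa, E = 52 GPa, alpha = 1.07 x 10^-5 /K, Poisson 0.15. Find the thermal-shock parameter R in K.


Thermal shock resistance: R = sigma * (1 - nu) / (E * alpha)
  Numerator = 92 * (1 - 0.15) = 78.2
  Denominator = 52 * 1000 * (1.07 x 10^-5) = 0.5564
  R = 78.2 / 0.5564 = 140.5 K

140.5 K


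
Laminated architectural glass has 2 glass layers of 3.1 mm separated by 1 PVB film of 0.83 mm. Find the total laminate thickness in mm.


Total thickness = glass contribution + PVB contribution
  Glass: 2 * 3.1 = 6.2 mm
  PVB: 1 * 0.83 = 0.83 mm
  Total = 6.2 + 0.83 = 7.03 mm

7.03 mm


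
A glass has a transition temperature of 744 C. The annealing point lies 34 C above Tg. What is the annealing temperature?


The annealing temperature is Tg plus the offset:
  T_anneal = 744 + 34 = 778 C

778 C


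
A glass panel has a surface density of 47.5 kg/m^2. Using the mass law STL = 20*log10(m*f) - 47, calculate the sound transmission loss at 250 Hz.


Mass law: STL = 20 * log10(m * f) - 47
  m * f = 47.5 * 250 = 11875
  log10(11875) = 4.07463
  STL = 20 * 4.07463 - 47 = 81.4926 - 47 = 34.5 dB

34.5 dB


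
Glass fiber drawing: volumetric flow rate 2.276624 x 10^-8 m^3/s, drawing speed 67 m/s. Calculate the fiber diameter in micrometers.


Cross-sectional area from continuity:
  A = Q / v = 2.276624 x 10^-8 / 67 = 3.397946 x 10^-10 m^2
Diameter from circular cross-section:
  d = sqrt(4A / pi) * 10^6 (m -> um)
  d = sqrt(4 * 3.397946 x 10^-10 / pi) * 10^6 = 20.8 um

20.8 um


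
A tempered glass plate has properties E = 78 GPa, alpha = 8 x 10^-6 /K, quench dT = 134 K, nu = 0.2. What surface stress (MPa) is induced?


Tempering stress: sigma = E * alpha * dT / (1 - nu)
  E (MPa) = 78 * 1000 = 78000
  Numerator = 78000 * (8 x 10^-6) * 134 = 83.616
  Denominator = 1 - 0.2 = 0.8
  sigma = 83.616 / 0.8 = 104.5 MPa

104.5 MPa


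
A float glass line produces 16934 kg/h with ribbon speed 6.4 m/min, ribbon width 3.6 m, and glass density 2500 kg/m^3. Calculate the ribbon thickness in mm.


Ribbon cross-section from mass balance:
  Volume rate = throughput / density = 16934 / 2500 = 6.7736 m^3/h
  thickness = volume rate / (speed * 60 * width), i.e.
  thickness = throughput / (60 * speed * width * density) * 1000
  thickness = 16934 / (60 * 6.4 * 3.6 * 2500) * 1000 = 4.9 mm

4.9 mm


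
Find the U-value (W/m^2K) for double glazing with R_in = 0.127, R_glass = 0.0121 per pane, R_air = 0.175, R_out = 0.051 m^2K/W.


Total thermal resistance (series):
  R_total = R_in + R_glass + R_air + R_glass + R_out
  R_total = 0.127 + 0.0121 + 0.175 + 0.0121 + 0.051 = 0.3772 m^2K/W
U-value = 1 / R_total = 1 / 0.3772 = 2.651 W/m^2K

2.651 W/m^2K


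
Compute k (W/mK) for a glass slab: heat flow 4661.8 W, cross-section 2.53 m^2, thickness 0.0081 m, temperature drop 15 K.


Fourier's law rearranged: k = Q * t / (A * dT)
  Numerator = 4661.8 * 0.0081 = 37.76058
  Denominator = 2.53 * 15 = 37.95
  k = 37.76058 / 37.95 = 0.995 W/mK

0.995 W/mK


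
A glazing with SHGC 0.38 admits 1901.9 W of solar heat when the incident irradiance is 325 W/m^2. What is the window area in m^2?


Rearrange Q = Area * SHGC * Irradiance:
  Area = Q / (SHGC * Irradiance)
  Area = 1901.9 / (0.38 * 325) = 15.4 m^2

15.4 m^2


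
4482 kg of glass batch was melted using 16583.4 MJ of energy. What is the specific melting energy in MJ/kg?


Rearrange E = m * s for s:
  s = E / m
  s = 16583.4 / 4482 = 3.7 MJ/kg

3.7 MJ/kg


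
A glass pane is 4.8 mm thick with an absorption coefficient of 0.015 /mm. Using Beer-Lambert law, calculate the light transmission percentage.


Beer-Lambert law: T = exp(-alpha * thickness)
  exponent = -0.015 * 4.8 = -0.072
  T = exp(-0.072) = 0.9305
  Percentage = 0.9305 * 100 = 93.05%

93.05%


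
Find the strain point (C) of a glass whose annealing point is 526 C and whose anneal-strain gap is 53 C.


Strain point = annealing point - difference:
  T_strain = 526 - 53 = 473 C

473 C


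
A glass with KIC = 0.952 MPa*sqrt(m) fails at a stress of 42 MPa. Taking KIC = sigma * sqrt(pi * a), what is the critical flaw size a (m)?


Rearrange KIC = sigma * sqrt(pi * a):
  sqrt(pi * a) = KIC / sigma
  sqrt(pi * a) = 0.952 / 42 = 0.022667
  a = (KIC / sigma)^2 / pi
  a = 0.022667^2 / pi = 0.0001635 m

0.0001635 m


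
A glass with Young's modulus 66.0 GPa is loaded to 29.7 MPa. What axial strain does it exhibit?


Rearrange E = sigma / epsilon:
  epsilon = sigma / E
  E (MPa) = 66.0 * 1000 = 66000
  epsilon = 29.7 / 66000 = 0.00045

0.00045


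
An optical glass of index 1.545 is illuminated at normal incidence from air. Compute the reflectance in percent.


Fresnel reflectance at normal incidence:
  R = ((n - 1)/(n + 1))^2
  (n - 1)/(n + 1) = (1.545 - 1)/(1.545 + 1) = 0.214145
  R = 0.214145^2 = 0.0458581
  R(%) = 0.0458581 * 100 = 4.586%

4.586%


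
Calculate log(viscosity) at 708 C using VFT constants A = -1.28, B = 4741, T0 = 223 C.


VFT equation: log(eta) = A + B / (T - T0)
  T - T0 = 708 - 223 = 485
  B / (T - T0) = 4741 / 485 = 9.775
  log(eta) = -1.28 + 9.775 = 8.495

8.495


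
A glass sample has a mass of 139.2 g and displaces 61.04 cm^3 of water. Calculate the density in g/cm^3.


Use the definition of density:
  rho = mass / volume
  rho = 139.2 / 61.04 = 2.28 g/cm^3

2.28 g/cm^3


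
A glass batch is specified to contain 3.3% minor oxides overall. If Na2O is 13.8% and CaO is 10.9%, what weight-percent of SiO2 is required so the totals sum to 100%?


Known pieces sum to 100%:
  SiO2 = 100 - (others + Na2O + CaO)
  SiO2 = 100 - (3.3 + 13.8 + 10.9) = 72.0%

72.0%


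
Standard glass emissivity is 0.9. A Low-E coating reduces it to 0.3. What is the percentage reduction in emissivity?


Percentage reduction = (1 - coated/uncoated) * 100
  Ratio = 0.3 / 0.9 = 0.3333
  Reduction = (1 - 0.3333) * 100 = 66.7%

66.7%


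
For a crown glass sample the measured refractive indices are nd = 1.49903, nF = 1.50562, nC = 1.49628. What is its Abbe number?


Abbe number formula: Vd = (nd - 1) / (nF - nC)
  nd - 1 = 1.49903 - 1 = 0.49903
  nF - nC = 1.50562 - 1.49628 = 0.00934
  Vd = 0.49903 / 0.00934 = 53.43

53.43


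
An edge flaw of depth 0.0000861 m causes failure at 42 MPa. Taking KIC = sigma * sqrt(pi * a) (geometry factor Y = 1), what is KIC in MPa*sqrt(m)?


Fracture toughness: KIC = sigma * sqrt(pi * a)
  pi * a = pi * 0.0000861 = 0.000270491
  sqrt(pi * a) = 0.016447
  KIC = 42 * 0.016447 = 0.691 MPa*sqrt(m)

0.691 MPa*sqrt(m)


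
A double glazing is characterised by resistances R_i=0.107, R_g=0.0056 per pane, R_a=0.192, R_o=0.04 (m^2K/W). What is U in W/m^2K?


Total thermal resistance (series):
  R_total = R_in + R_glass + R_air + R_glass + R_out
  R_total = 0.107 + 0.0056 + 0.192 + 0.0056 + 0.04 = 0.3502 m^2K/W
U-value = 1 / R_total = 1 / 0.3502 = 2.856 W/m^2K

2.856 W/m^2K


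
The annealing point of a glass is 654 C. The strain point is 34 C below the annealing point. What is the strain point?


Strain point = annealing point - difference:
  T_strain = 654 - 34 = 620 C

620 C


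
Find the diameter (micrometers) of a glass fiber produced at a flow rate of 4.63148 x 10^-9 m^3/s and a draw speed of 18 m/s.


Cross-sectional area from continuity:
  A = Q / v = 4.63148 x 10^-9 / 18 = 2.573044 x 10^-10 m^2
Diameter from circular cross-section:
  d = sqrt(4A / pi) * 10^6 (m -> um)
  d = sqrt(4 * 2.573044 x 10^-10 / pi) * 10^6 = 18.1 um

18.1 um


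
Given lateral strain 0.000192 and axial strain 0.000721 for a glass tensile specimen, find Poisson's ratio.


Poisson's ratio: nu = lateral strain / axial strain
  nu = 0.000192 / 0.000721 = 0.2663

0.2663


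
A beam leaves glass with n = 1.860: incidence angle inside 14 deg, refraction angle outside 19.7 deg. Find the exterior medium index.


Apply Snell's law: n1 * sin(theta1) = n2 * sin(theta2)
  n2 = n1 * sin(theta1) / sin(theta2)
  sin(14) = 0.241922
  sin(19.7) = 0.337095
  n2 = 1.860 * 0.241922 / 0.337095 = 1.3349

1.3349


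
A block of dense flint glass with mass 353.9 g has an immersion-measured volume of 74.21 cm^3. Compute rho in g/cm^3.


Use the definition of density:
  rho = mass / volume
  rho = 353.9 / 74.21 = 4.769 g/cm^3

4.769 g/cm^3


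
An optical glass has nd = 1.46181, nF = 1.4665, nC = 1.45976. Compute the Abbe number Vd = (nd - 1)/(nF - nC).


Abbe number formula: Vd = (nd - 1) / (nF - nC)
  nd - 1 = 1.46181 - 1 = 0.46181
  nF - nC = 1.4665 - 1.45976 = 0.00674
  Vd = 0.46181 / 0.00674 = 68.52

68.52


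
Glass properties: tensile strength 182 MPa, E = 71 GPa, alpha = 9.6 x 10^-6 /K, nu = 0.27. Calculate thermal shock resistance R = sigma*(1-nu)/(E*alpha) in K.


Thermal shock resistance: R = sigma * (1 - nu) / (E * alpha)
  Numerator = 182 * (1 - 0.27) = 132.86
  Denominator = 71 * 1000 * (9.6 x 10^-6) = 0.6816
  R = 132.86 / 0.6816 = 194.9 K

194.9 K


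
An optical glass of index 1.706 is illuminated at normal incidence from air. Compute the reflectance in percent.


Fresnel reflectance at normal incidence:
  R = ((n - 1)/(n + 1))^2
  (n - 1)/(n + 1) = (1.706 - 1)/(1.706 + 1) = 0.260902
  R = 0.260902^2 = 0.0680699
  R(%) = 0.0680699 * 100 = 6.807%

6.807%


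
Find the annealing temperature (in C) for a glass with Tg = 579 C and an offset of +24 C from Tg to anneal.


The annealing temperature is Tg plus the offset:
  T_anneal = 579 + 24 = 603 C

603 C


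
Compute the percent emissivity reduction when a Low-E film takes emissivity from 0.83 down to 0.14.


Percentage reduction = (1 - coated/uncoated) * 100
  Ratio = 0.14 / 0.83 = 0.1687
  Reduction = (1 - 0.1687) * 100 = 83.1%

83.1%


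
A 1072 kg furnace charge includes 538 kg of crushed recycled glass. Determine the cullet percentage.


Cullet ratio = (cullet mass / total batch mass) * 100
  Ratio = 538 / 1072 * 100 = 50.19%

50.19%


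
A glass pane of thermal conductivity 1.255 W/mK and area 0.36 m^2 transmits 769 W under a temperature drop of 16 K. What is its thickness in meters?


Fourier's law: t = k * A * dT / Q
  t = 1.255 * 0.36 * 16 / 769
  t = 7.2288 / 769 = 0.0094 m

0.0094 m


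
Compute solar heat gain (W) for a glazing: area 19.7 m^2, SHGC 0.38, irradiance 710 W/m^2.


Solar heat gain: Q = Area * SHGC * Irradiance
  Q = 19.7 * 0.38 * 710 = 5315.1 W

5315.1 W


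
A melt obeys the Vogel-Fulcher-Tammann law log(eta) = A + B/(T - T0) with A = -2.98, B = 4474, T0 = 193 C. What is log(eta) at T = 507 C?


VFT equation: log(eta) = A + B / (T - T0)
  T - T0 = 507 - 193 = 314
  B / (T - T0) = 4474 / 314 = 14.248
  log(eta) = -2.98 + 14.248 = 11.268

11.268


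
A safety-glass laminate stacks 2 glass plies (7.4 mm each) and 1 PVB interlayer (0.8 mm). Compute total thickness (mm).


Total thickness = glass contribution + PVB contribution
  Glass: 2 * 7.4 = 14.8 mm
  PVB: 1 * 0.8 = 0.8 mm
  Total = 14.8 + 0.8 = 15.6 mm

15.6 mm


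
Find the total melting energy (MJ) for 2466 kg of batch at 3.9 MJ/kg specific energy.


Total energy = mass * specific energy
  E = 2466 * 3.9 = 9617.4 MJ

9617.4 MJ


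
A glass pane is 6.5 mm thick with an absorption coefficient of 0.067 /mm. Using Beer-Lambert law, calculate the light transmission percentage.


Beer-Lambert law: T = exp(-alpha * thickness)
  exponent = -0.067 * 6.5 = -0.4355
  T = exp(-0.4355) = 0.6469
  Percentage = 0.6469 * 100 = 64.69%

64.69%


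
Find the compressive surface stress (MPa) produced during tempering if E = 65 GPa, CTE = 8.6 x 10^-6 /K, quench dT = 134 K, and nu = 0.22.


Tempering stress: sigma = E * alpha * dT / (1 - nu)
  E (MPa) = 65 * 1000 = 65000
  Numerator = 65000 * (8.6 x 10^-6) * 134 = 74.906
  Denominator = 1 - 0.22 = 0.78
  sigma = 74.906 / 0.78 = 96.0 MPa

96.0 MPa


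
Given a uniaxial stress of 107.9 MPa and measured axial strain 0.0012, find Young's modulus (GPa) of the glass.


Young's modulus: E = stress / strain
  E = 107.9 MPa / 0.0012 = 89916.67 MPa
Convert to GPa: 89916.67 / 1000 = 89.92 GPa

89.92 GPa


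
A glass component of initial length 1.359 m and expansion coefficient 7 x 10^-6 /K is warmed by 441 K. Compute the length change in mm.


Thermal expansion formula: dL = alpha * L0 * dT
  dL = (7 x 10^-6) * 1.359 * 441 = 0.00419523 m
Convert to mm: 0.00419523 * 1000 = 4.1952 mm

4.1952 mm


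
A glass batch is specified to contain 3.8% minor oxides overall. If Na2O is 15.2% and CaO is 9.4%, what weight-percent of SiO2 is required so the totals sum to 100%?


Known pieces sum to 100%:
  SiO2 = 100 - (others + Na2O + CaO)
  SiO2 = 100 - (3.8 + 15.2 + 9.4) = 71.6%

71.6%


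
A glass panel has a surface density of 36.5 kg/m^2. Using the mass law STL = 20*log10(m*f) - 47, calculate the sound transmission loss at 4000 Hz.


Mass law: STL = 20 * log10(m * f) - 47
  m * f = 36.5 * 4000 = 146000
  log10(146000) = 5.16435
  STL = 20 * 5.16435 - 47 = 103.287 - 47 = 56.3 dB

56.3 dB


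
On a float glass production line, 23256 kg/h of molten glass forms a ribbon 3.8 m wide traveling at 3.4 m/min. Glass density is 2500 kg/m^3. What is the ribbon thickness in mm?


Ribbon cross-section from mass balance:
  Volume rate = throughput / density = 23256 / 2500 = 9.3024 m^3/h
  thickness = volume rate / (speed * 60 * width), i.e.
  thickness = throughput / (60 * speed * width * density) * 1000
  thickness = 23256 / (60 * 3.4 * 3.8 * 2500) * 1000 = 12.0 mm

12.0 mm


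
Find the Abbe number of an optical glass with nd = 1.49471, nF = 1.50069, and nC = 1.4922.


Abbe number formula: Vd = (nd - 1) / (nF - nC)
  nd - 1 = 1.49471 - 1 = 0.49471
  nF - nC = 1.50069 - 1.4922 = 0.00849
  Vd = 0.49471 / 0.00849 = 58.27

58.27


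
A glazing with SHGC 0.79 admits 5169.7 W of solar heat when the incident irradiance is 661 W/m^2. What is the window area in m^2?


Rearrange Q = Area * SHGC * Irradiance:
  Area = Q / (SHGC * Irradiance)
  Area = 5169.7 / (0.79 * 661) = 9.9 m^2

9.9 m^2


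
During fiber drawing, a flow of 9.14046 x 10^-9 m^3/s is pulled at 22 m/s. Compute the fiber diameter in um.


Cross-sectional area from continuity:
  A = Q / v = 9.14046 x 10^-9 / 22 = 4.154755 x 10^-10 m^2
Diameter from circular cross-section:
  d = sqrt(4A / pi) * 10^6 (m -> um)
  d = sqrt(4 * 4.154755 x 10^-10 / pi) * 10^6 = 23.0 um

23.0 um


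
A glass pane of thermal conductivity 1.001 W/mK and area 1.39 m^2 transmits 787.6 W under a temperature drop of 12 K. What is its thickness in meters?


Fourier's law: t = k * A * dT / Q
  t = 1.001 * 1.39 * 12 / 787.6
  t = 16.69668 / 787.6 = 0.0212 m

0.0212 m


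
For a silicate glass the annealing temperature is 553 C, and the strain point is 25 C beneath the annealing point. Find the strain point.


Strain point = annealing point - difference:
  T_strain = 553 - 25 = 528 C

528 C


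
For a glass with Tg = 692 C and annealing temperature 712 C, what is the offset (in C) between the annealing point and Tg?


Offset = T_anneal - Tg:
  offset = 712 - 692 = 20 C

20 C


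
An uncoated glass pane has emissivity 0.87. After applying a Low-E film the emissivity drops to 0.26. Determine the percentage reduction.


Percentage reduction = (1 - coated/uncoated) * 100
  Ratio = 0.26 / 0.87 = 0.2989
  Reduction = (1 - 0.2989) * 100 = 70.1%

70.1%


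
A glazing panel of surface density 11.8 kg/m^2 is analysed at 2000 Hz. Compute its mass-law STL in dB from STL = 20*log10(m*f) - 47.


Mass law: STL = 20 * log10(m * f) - 47
  m * f = 11.8 * 2000 = 23600
  log10(23600) = 4.37291
  STL = 20 * 4.37291 - 47 = 87.4582 - 47 = 40.5 dB

40.5 dB


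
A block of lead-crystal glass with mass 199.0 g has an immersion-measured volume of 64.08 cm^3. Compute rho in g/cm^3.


Use the definition of density:
  rho = mass / volume
  rho = 199.0 / 64.08 = 3.105 g/cm^3

3.105 g/cm^3


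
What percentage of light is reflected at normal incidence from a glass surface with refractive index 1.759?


Fresnel reflectance at normal incidence:
  R = ((n - 1)/(n + 1))^2
  (n - 1)/(n + 1) = (1.759 - 1)/(1.759 + 1) = 0.2751
  R = 0.2751^2 = 0.07568
  R(%) = 0.07568 * 100 = 7.568%

7.568%


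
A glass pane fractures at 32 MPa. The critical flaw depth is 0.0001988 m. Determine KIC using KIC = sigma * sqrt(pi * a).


Fracture toughness: KIC = sigma * sqrt(pi * a)
  pi * a = pi * 0.0001988 = 0.000624549
  sqrt(pi * a) = 0.024991
  KIC = 32 * 0.024991 = 0.8 MPa*sqrt(m)

0.8 MPa*sqrt(m)


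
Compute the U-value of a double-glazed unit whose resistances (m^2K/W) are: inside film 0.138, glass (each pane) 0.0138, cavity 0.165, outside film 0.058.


Total thermal resistance (series):
  R_total = R_in + R_glass + R_air + R_glass + R_out
  R_total = 0.138 + 0.0138 + 0.165 + 0.0138 + 0.058 = 0.3886 m^2K/W
U-value = 1 / R_total = 1 / 0.3886 = 2.573 W/m^2K

2.573 W/m^2K
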